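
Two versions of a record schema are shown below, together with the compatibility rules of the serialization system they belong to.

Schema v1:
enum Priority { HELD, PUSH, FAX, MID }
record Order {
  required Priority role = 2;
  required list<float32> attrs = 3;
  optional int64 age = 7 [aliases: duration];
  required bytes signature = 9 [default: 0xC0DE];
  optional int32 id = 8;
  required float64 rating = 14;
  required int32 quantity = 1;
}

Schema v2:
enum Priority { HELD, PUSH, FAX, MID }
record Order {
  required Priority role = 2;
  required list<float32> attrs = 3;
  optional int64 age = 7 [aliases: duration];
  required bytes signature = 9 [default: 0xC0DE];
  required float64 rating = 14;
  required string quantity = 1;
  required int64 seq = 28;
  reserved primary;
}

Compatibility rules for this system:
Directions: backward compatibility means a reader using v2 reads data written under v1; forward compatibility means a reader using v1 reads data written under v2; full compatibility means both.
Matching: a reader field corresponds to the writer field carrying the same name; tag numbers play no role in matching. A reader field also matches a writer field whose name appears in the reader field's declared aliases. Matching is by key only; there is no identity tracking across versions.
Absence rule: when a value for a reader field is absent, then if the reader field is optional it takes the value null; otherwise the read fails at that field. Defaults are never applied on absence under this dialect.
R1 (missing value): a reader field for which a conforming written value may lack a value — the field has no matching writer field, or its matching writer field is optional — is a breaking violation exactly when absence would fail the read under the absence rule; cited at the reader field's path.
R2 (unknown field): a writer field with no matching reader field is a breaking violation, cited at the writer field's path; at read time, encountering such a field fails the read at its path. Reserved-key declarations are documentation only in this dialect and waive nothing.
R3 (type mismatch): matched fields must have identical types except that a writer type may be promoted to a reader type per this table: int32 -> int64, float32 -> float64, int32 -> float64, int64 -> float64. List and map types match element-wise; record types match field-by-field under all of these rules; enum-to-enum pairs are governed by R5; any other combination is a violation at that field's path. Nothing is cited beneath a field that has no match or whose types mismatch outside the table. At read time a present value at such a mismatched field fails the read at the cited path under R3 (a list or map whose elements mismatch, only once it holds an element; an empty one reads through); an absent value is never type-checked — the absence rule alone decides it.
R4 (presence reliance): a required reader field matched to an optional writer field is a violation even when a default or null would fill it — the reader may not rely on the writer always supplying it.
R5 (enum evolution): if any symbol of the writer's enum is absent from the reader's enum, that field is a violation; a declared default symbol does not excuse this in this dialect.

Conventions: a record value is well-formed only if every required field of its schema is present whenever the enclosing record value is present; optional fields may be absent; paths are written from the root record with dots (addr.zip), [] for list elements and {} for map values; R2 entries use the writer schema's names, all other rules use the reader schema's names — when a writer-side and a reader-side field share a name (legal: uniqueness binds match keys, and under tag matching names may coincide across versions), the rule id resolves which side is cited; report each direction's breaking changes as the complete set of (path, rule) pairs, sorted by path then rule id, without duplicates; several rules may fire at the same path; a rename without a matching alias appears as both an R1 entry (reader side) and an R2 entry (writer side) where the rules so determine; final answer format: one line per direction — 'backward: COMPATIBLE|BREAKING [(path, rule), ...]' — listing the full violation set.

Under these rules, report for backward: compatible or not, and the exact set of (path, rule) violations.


backward: BREAKING [(id, R2), (quantity, R3), (seq, R1)]

arrows below run writer -> reader for Order
backward for Order (reader v2, writer v1):
  Priority -> Priority, writer required: role aligns to role
  list<float32> -> list<float32>, writer required: attrs aligns to attrs
  int64 -> int64, writer optional: age aligns to age
  bytes -> bytes, writer required: signature aligns to signature
  float64 -> float64, writer required: rating aligns to rating
  int32 -> string, writer required: quantity aligns to quantity
  no writer field matches reader seq
  leftover writer field: id
  rule R2 violated at id
  rule R3 violated at quantity
  rule R1 violated at seq
  => backward verdict for Order: BREAKING, 3 violation(s)


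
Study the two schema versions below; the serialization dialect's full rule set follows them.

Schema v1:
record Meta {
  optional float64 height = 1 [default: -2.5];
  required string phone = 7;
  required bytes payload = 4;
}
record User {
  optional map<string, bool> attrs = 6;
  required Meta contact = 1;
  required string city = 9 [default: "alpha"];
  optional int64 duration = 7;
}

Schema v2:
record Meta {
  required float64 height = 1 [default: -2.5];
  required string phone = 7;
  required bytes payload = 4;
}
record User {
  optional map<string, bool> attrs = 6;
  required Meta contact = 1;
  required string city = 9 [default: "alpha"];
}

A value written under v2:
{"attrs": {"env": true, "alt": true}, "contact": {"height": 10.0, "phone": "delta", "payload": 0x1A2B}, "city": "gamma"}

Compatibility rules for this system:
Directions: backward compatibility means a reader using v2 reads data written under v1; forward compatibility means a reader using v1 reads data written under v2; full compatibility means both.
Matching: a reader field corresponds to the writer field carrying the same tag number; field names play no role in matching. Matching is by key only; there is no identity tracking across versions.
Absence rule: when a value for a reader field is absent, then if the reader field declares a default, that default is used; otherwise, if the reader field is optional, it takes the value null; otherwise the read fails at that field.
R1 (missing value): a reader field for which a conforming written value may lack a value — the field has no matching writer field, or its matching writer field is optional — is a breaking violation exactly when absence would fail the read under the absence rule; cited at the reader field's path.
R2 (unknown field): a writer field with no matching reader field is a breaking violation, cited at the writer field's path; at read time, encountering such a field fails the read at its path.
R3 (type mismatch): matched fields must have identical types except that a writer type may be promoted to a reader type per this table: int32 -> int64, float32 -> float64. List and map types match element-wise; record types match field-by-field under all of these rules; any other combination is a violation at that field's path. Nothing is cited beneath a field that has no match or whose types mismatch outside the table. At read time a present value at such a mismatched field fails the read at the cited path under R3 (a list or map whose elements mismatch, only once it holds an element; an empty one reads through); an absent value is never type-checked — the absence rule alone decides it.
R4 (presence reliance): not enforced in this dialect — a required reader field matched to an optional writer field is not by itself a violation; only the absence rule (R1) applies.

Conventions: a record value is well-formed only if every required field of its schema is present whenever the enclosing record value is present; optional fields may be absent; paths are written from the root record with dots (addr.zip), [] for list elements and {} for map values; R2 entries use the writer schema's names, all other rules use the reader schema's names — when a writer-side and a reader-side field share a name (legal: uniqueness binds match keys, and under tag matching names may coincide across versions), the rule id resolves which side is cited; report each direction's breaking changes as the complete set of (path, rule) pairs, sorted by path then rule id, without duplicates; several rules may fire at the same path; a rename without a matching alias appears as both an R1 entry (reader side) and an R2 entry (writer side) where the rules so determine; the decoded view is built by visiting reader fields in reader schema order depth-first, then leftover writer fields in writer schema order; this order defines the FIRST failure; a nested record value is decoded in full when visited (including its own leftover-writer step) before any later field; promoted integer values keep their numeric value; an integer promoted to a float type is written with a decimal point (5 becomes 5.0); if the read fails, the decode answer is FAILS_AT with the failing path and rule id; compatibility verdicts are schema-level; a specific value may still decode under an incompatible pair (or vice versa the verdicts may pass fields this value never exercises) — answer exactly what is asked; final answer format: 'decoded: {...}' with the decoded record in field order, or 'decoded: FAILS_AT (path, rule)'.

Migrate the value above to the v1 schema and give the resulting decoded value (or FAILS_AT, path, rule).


arrows below run writer -> reader for User
decode (reader v1):
  attrs := {"env": true, "alt": true}
  contact.height := 10.0
  contact.phone := "delta"
  contact.payload := 0x1A2B
  city := "gamma"
  duration := null (absent, optional -> null)
  => decoded: {"attrs": {"env": true, "alt": true}, "contact": {"height": 10.0, "phone": "delta", "payload": 0x1A2B}, "city": "gamma", "duration": null}
checking off the User differences that do not matter here:
  removed field duration from record User -> shifts the User verdicts, not this decode
  field height in record Meta: optional changed to required -> triggers nothing under the printed rules; the User answer is the same either way

decoded: {"attrs": {"env": true, "alt": true}, "contact": {"height": 10.0, "phone": "delta", "payload": 0x1A2B}, "city": "gamma", "duration": null}


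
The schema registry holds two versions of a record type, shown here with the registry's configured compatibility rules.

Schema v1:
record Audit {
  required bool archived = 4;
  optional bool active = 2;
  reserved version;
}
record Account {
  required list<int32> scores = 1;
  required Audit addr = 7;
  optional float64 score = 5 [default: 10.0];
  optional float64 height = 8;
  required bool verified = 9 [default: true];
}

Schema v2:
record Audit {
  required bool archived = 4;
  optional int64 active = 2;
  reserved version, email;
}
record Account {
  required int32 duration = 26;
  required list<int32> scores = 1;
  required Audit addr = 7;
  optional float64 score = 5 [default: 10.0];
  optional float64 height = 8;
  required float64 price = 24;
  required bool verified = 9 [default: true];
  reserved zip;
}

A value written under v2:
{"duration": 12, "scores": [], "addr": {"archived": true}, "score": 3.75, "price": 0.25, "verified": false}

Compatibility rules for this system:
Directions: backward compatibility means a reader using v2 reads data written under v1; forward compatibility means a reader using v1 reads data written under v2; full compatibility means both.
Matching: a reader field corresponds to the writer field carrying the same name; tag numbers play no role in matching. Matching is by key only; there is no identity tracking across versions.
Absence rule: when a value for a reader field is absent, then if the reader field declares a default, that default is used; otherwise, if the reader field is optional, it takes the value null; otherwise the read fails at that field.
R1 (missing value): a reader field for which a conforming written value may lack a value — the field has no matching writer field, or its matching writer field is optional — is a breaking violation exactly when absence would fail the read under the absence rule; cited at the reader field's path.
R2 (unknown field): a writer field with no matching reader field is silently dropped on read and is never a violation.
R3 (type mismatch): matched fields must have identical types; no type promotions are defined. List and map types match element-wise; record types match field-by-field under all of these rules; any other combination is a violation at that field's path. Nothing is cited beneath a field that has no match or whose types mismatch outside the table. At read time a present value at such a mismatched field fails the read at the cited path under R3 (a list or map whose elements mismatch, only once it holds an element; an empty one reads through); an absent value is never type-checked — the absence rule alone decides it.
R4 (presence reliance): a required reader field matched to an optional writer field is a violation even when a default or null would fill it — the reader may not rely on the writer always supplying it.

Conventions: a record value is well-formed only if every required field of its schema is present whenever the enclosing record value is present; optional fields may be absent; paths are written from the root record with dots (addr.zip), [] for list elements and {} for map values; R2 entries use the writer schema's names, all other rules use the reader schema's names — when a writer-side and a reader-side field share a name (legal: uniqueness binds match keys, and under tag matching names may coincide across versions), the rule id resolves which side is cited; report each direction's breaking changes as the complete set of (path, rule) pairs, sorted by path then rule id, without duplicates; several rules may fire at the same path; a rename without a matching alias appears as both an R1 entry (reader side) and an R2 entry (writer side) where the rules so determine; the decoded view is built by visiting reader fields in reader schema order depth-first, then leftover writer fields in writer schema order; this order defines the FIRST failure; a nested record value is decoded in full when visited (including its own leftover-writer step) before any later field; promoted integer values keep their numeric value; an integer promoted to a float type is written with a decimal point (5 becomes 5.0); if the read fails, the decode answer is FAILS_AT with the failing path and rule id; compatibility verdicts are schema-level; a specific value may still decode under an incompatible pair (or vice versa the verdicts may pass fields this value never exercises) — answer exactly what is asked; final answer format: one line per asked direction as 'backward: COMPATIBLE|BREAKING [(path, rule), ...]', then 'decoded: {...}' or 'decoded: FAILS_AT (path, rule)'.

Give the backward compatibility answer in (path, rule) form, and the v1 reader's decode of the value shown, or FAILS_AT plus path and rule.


backward: BREAKING [(addr.active, R3), (duration, R1), (price, R1)]; decoded: {"scores": [], "addr": {"archived": true, "active": null}, "score": 3.75, "height": null, "verified": false}

in Account below, arrows point writer -> reader
checking backward for Account: reader v2 against writer v1:
  duration: no writer match
  scores: list<int32> -> list<int32>, writer required; from scores
  addr: Audit -> Audit, writer required; from addr
  score: float64 -> float64, writer optional; from score
  height: float64 -> float64, writer optional; from height
  price: no writer match
  verified: bool -> bool, writer required; from verified
  addr.archived: bool -> bool, writer required; from addr.archived
  addr.active: bool -> int64, writer optional; from addr.active
  violation R3 at addr.active
  violation R1 at duration
  violation R1 at price
  backward on Account therefore BREAKING (3)
decoding the Account value with the v1 reader:
  scores := []
  addr.archived := true
  addr.active := null (absent, optional -> null)
  score := 3.75
  height := null (absent, optional -> null)
  verified := false
  writer duration: unknown -> dropped
  writer price: unknown -> dropped
  => decoded: {"scores": [], "addr": {"archived": true, "active": null}, "score": 3.75, "height": null, "verified": false}


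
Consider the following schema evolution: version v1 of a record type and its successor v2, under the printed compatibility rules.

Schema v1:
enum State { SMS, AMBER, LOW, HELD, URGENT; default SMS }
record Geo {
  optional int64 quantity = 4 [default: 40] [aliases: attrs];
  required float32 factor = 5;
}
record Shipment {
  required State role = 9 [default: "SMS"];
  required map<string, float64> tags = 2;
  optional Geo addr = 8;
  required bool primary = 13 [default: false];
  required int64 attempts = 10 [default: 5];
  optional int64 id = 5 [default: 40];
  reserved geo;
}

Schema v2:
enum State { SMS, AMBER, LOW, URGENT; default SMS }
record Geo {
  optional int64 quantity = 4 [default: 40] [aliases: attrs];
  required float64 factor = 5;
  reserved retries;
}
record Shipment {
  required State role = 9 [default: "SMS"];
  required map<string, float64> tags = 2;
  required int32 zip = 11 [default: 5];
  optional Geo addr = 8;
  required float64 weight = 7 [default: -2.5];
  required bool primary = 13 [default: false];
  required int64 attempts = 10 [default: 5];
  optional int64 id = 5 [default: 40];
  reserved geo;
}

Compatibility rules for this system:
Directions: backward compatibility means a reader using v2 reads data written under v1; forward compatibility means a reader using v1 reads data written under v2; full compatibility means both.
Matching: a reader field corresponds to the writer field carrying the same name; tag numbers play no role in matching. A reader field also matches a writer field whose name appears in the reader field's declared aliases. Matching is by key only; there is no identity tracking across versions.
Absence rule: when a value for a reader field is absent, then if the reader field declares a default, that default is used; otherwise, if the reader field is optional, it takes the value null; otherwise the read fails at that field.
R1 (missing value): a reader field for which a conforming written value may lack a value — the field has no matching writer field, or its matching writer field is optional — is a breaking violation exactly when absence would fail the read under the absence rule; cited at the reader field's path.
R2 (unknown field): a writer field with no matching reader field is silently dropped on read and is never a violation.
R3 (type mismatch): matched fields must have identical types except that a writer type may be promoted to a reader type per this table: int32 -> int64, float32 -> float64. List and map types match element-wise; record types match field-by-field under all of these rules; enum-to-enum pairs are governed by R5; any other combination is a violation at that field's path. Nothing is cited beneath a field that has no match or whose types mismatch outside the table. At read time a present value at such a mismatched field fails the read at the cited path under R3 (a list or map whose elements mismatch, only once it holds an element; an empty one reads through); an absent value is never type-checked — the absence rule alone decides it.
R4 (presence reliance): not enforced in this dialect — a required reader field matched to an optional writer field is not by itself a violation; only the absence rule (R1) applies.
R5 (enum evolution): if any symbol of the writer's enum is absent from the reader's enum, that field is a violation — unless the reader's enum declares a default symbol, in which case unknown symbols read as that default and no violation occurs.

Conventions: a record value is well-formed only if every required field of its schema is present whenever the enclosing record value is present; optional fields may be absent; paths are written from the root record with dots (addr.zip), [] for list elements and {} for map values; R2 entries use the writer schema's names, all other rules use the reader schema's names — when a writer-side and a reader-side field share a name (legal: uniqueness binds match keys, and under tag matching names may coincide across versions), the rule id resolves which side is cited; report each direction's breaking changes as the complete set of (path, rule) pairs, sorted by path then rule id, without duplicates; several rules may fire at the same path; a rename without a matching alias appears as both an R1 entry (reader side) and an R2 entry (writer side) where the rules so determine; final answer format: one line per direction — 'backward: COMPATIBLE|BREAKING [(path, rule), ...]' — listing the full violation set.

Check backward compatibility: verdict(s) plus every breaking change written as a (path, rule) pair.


backward: COMPATIBLE []

the writer's type comes first in each Shipment pair
checking backward for Shipment: reader v2 against writer v1:
  role <- role (State -> State, writer required)
  tags <- tags (map<string, float64> -> map<string, float64>, writer required)
  zip has no writer counterpart
  addr <- addr (Geo -> Geo, writer optional)
  weight has no writer counterpart
  primary <- primary (bool -> bool, writer required)
  attempts <- attempts (int64 -> int64, writer required)
  id <- id (int64 -> int64, writer optional)
  addr.quantity <- addr.quantity (int64 -> int64, writer optional)
  addr.factor <- addr.factor (float32 -> float64, writer required)
  => backward: COMPATIBLE
the rest of the Shipment diff is inert for this question:
  field factor in record Geo: type float32 changed to float64 -> matters only for Shipment's forward compatibility — outside the asked direction
  enum State (field role in record Shipment): symbol HELD removed -> fires no rule on Shipment, leaving the asked answer as it is
  added field weight to record Shipment: required float64, tag 7, default -2.5 (in v2 it sits immediately before primary) -> fires no rule on Shipment, leaving the asked answer as it is
  added field zip to record Shipment: required int32, tag 11, default 5 (in v2 it sits immediately before addr) -> fires no rule on Shipment, leaving the asked answer as it is


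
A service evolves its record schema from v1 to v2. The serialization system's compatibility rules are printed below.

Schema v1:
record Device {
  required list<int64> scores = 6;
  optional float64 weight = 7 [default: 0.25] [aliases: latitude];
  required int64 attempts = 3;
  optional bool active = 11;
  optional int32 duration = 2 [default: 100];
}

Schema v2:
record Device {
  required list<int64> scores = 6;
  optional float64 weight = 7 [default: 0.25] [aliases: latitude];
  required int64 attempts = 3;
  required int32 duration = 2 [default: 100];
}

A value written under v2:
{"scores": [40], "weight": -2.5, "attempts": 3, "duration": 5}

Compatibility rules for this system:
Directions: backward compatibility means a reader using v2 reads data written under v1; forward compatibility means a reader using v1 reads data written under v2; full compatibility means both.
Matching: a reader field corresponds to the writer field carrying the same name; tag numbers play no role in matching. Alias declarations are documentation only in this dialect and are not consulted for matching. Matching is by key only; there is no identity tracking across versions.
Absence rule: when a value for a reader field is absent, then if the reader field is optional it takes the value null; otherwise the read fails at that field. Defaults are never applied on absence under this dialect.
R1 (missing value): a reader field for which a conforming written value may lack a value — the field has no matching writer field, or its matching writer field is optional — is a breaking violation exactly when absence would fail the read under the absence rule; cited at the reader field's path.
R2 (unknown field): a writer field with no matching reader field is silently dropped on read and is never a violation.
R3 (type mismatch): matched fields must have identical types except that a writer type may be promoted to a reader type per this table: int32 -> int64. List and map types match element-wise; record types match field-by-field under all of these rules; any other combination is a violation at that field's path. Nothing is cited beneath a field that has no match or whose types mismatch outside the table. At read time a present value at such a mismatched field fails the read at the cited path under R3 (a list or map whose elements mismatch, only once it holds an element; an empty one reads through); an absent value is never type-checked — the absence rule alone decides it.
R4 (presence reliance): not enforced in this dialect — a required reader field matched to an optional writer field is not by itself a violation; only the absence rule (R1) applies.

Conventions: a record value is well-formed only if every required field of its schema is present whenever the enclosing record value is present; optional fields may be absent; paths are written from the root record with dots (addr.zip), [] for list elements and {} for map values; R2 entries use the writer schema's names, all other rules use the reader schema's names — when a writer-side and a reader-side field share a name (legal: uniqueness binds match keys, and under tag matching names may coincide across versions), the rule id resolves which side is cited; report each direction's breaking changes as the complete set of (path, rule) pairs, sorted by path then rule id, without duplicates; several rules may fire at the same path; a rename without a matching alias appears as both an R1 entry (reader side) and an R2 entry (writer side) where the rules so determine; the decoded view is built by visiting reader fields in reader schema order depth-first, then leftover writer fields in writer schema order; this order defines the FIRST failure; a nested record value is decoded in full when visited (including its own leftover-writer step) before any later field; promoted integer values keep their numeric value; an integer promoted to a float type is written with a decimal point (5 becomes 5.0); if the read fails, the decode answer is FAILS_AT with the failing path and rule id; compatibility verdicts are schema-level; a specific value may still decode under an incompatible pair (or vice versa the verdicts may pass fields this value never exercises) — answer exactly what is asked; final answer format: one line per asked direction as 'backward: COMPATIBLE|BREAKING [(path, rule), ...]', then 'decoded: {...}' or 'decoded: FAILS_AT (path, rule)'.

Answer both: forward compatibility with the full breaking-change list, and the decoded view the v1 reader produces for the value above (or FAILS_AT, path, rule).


forward: COMPATIBLE []; decoded: {"scores": [40], "weight": -2.5, "attempts": 3, "active": null, "duration": 5}

in Device below, arrows point writer -> reader
forward pass over Device, reader schema v1, writer schema v2:
  scores: paired with writer scores (list<int64> -> list<int64>; writer required)
  weight: paired with writer weight (float64 -> float64; writer optional)
  attempts: paired with writer attempts (int64 -> int64; writer required)
  active: no writer match
  duration: paired with writer duration (int32 -> int32; writer required)
  nothing fires on Device: forward is COMPATIBLE
decode walk for Device under reader schema v1:
  scores := [40]
  weight := -2.5
  attempts := 3
  active := null (not supplied -> null)
  duration := 5
  => decoded: {"scores": [40], "weight": -2.5, "attempts": 3, "active": null, "duration": 5}
checking off the Device differences that do not matter here:
  removed field active from record Device -> fires no rule on Device, leaving the asked answer as it is
  field duration in record Device: optional changed to required -> fires only in the backward direction of Device, which is not asked here


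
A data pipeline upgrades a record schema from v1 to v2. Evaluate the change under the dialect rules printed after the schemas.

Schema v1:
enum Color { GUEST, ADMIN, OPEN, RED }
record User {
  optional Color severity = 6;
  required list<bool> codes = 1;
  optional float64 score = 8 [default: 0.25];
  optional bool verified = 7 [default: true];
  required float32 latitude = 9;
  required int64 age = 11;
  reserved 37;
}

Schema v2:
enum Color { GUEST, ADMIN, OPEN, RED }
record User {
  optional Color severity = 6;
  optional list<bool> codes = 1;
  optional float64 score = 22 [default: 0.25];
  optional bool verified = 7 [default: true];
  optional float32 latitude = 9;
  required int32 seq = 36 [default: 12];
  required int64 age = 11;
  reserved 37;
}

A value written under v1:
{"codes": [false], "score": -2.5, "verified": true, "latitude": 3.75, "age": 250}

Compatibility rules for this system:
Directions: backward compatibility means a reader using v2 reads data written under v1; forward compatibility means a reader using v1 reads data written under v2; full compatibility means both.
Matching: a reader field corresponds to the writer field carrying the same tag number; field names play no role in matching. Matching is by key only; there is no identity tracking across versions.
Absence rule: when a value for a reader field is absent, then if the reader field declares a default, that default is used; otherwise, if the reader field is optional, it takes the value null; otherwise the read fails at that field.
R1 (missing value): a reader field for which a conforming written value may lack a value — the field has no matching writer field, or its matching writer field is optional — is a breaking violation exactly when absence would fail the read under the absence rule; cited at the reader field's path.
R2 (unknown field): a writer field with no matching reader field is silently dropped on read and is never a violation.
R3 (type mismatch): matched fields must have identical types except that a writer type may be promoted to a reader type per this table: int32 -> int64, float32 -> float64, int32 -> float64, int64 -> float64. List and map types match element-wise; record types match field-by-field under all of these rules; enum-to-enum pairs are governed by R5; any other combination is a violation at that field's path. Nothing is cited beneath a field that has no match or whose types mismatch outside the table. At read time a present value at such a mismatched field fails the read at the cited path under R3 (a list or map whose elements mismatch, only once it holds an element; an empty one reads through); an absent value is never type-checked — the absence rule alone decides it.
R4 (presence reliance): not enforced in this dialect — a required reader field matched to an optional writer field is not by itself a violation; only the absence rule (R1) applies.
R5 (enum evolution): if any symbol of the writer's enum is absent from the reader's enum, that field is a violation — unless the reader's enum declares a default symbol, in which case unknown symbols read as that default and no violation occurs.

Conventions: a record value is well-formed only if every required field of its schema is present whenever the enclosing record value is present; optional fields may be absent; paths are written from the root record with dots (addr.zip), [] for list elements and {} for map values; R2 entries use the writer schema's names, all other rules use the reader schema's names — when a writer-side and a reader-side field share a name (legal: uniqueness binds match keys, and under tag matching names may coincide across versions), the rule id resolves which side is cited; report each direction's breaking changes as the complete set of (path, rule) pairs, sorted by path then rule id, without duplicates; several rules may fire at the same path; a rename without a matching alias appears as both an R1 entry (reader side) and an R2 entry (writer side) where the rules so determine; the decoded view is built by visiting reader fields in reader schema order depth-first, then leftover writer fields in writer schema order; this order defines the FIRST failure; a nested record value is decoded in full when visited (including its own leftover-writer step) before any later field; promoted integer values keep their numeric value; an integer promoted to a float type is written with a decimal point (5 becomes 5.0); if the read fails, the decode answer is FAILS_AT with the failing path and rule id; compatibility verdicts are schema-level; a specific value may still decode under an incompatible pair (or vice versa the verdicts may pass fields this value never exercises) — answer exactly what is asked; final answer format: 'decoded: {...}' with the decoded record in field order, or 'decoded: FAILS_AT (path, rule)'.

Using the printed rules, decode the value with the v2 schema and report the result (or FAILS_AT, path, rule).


the writer's type comes first in each User pair
decoding the User value with the v2 reader:
  severity := null (absent, optional -> null)
  codes := [false]
  score := 0.25 (absent -> default)
  verified := true
  latitude := 3.75
  seq := 12 (absent -> default)
  age := 250
  writer score: unknown -> dropped
  => decoded: {"severity": null, "codes": [false], "score": 0.25, "verified": true, "latitude": 3.75, "seq": 12, "age": 250}
ruling out the remaining User differences:
  field codes in record User: required changed to optional -> shifts the User verdicts, not this decode
  field latitude in record User: required changed to optional -> shifts the User verdicts, not this decode

decoded: {"severity": null, "codes": [false], "score": 0.25, "verified": true, "latitude": 3.75, "seq": 12, "age": 250}


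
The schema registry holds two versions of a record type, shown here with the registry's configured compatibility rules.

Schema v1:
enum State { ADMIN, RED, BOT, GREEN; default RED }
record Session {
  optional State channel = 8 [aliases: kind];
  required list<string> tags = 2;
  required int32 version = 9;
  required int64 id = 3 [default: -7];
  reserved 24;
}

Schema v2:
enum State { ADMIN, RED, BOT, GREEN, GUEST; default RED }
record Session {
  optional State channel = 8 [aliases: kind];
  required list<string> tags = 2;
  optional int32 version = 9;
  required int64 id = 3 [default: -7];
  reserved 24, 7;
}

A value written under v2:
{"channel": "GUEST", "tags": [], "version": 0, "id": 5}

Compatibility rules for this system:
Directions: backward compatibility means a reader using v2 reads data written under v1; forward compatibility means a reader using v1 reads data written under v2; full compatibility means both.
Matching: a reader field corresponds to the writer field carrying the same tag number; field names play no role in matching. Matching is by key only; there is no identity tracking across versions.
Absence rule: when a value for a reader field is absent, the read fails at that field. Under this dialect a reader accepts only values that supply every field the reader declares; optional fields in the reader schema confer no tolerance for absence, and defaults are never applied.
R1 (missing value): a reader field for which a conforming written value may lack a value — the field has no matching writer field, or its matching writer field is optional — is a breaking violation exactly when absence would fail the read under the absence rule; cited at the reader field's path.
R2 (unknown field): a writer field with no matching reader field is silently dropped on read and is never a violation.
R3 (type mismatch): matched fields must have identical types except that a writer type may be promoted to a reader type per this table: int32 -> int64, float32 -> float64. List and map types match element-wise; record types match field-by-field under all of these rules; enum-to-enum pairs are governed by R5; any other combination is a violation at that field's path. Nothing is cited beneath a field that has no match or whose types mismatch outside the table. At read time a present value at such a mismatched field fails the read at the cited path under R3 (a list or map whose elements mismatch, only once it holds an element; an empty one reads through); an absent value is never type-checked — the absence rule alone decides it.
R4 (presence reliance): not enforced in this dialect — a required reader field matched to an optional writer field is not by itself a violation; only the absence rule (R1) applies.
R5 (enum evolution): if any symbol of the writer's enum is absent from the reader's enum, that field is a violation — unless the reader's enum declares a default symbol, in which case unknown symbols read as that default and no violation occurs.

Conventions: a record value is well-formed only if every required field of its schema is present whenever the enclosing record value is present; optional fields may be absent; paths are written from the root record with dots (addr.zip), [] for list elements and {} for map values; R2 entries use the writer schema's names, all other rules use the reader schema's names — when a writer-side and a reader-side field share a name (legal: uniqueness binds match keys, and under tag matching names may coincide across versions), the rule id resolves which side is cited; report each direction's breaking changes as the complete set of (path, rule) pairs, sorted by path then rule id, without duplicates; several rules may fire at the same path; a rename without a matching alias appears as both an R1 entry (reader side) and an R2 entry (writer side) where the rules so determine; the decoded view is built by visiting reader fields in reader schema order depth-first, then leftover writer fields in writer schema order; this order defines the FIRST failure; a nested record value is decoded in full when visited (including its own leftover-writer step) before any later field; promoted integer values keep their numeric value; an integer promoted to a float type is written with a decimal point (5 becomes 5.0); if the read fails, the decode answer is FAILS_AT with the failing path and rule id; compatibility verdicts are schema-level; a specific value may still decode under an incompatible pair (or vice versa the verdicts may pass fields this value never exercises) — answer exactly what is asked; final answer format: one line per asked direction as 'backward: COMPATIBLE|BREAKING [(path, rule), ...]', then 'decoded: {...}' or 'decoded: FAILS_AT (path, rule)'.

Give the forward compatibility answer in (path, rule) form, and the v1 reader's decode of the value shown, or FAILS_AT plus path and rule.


in Session below, arrows point writer -> reader
forward on Session — v1 reading data written by v2:
  writer optional, State -> State: reader channel maps from writer channel
  writer required, list<string> -> list<string>: reader tags maps from writer tags
  writer optional, int32 -> int32: reader version maps from writer version
  writer required, int64 -> int64: reader id maps from writer id
  breaking: (channel, R1)
  breaking: (version, R1)
  => forward verdict for Session: BREAKING, 2 violation(s)
decode walk for Session under reader schema v1:
  channel := "RED" (symbol GUEST -> reader default)
  tags := []
  version := 0
  id := 5
  => decoded: {"channel": "RED", "tags": [], "version": 0, "id": 5}
remaining Session differences; none change what is asked:
  enum State (field channel in record Session): symbol GUEST added -> triggers nothing under Session's printed rules — same verdict

forward: BREAKING [(channel, R1), (version, R1)]; decoded: {"channel": "RED", "tags": [], "version": 0, "id": 5}


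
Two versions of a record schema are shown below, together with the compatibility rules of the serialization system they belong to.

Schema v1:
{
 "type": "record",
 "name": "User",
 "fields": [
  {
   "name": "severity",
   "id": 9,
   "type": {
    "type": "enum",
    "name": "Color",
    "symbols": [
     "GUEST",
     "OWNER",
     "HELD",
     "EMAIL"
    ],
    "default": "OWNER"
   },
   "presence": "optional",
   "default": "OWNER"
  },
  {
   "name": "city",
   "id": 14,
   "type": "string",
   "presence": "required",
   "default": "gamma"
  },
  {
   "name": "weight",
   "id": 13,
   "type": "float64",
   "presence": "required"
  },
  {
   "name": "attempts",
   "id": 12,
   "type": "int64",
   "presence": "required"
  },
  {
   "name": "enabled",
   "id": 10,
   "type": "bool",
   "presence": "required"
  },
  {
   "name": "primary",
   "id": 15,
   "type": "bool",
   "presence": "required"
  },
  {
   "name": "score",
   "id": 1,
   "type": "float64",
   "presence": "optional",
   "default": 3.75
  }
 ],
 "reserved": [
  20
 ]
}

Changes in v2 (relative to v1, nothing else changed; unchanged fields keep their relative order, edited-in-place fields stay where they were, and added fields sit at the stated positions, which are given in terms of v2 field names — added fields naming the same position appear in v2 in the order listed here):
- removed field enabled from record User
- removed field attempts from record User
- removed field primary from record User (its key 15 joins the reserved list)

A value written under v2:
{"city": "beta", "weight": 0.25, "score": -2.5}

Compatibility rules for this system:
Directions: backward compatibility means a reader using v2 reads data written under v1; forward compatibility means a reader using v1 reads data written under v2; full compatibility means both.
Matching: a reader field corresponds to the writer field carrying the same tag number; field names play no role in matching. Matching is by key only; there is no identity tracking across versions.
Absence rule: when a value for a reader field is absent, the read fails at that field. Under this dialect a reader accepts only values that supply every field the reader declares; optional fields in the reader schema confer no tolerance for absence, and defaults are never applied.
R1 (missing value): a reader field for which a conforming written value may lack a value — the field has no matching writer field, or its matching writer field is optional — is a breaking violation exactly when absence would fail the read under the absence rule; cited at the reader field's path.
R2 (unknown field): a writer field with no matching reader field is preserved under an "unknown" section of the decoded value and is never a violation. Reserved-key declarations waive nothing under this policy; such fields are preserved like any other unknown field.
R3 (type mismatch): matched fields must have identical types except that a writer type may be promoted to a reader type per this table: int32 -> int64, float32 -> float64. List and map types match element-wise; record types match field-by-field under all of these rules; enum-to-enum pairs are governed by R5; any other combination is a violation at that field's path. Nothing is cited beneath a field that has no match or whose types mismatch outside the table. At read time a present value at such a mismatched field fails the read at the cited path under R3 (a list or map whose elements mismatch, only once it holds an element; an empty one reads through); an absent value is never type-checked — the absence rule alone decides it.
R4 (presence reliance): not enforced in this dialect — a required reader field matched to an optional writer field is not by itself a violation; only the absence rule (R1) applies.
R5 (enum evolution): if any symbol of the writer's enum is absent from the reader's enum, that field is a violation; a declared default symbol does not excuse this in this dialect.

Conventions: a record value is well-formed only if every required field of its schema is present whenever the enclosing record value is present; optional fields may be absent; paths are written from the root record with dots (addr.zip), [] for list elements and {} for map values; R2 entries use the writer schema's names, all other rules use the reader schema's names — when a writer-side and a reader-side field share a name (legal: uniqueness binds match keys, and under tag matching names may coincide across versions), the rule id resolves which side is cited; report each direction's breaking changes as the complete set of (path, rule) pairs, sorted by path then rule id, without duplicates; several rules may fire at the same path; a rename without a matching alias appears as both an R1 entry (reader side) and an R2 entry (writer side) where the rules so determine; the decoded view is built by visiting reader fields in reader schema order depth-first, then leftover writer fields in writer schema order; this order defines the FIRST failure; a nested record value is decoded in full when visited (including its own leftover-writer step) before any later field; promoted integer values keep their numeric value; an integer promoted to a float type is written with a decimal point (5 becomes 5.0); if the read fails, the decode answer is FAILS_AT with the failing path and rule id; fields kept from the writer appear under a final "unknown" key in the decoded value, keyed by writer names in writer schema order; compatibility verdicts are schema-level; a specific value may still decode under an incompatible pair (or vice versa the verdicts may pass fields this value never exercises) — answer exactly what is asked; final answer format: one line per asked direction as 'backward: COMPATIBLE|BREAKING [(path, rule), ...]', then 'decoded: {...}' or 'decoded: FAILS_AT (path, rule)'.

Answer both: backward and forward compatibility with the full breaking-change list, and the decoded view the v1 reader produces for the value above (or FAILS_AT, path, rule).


backward: BREAKING [(score, R1), (severity, R1)]; forward: BREAKING [(attempts, R1), (enabled, R1), (primary, R1), (score, R1), (severity, R1)]; decoded: FAILS_AT (severity, R1)

each type pair in User: writer, then reader
backward on User — v2 reading data written by v1:
  severity: paired with writer severity (Color -> Color; writer optional)
  city: paired with writer city (string -> string; writer required)
  weight: paired with writer weight (float64 -> float64; writer required)
  score: paired with writer score (float64 -> float64; writer optional)
  leftover writer field: attempts
  leftover writer field: enabled
  leftover writer field: primary
  R1 fires at score
  R1 fires at severity
  => backward verdict for User: BREAKING, 2 violation(s)
forward on User — v1 reading data written by v2:
  severity: paired with writer severity (Color -> Color; writer optional)
  city: paired with writer city (string -> string; writer required)
  weight: paired with writer weight (float64 -> float64; writer required)
  attempts: no writer-side match
  enabled: no writer-side match
  primary: no writer-side match
  score: paired with writer score (float64 -> float64; writer optional)
  R1 fires at attempts
  R1 fires at enabled
  R1 fires at primary
  R1 fires at score
  R1 fires at severity
  => forward verdict for User: BREAKING, 5 violation(s)
decode (reader v1):
  read fails at severity under R1 (no fill)
  => FAILS_AT (severity, R1)
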